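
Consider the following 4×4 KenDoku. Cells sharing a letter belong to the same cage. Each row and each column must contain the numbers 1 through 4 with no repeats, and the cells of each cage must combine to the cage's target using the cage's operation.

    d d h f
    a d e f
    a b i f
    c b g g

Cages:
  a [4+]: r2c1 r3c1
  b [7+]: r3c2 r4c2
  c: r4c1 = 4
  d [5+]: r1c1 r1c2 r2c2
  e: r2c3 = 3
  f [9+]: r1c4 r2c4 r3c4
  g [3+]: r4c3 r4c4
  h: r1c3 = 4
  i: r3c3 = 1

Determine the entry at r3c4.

H is a freebie, leaving r1c3 = 4.
Cage e is a single given cell, which forces r2c3 = 3.
I is a freebie, which forces r3c3 = 1.
C is a freebie, leaving r4c1 = 4.
4 is placed in row 4, which forces r4c2 = 3.
Column 3 already has 1; hence r4c3 = 2.
2 is placed in row 4, leaving r4c4 = 1.
The 3 cells of cage d must have sum 5, so r1c1 = 2.
Column 2 now contains 3, so r1c2 = 1.
Row 1 already has 2, so r1c4 = 3.
Row 2 already has 3; hence r2c1 = 1.
The 3 cells of cage d must have sum 5; hence r2c2 = 2.
Row 2 already has 2, which forces r2c4 = 4.
1 is placed in row 3, so r3c1 = 3.
Column 2 now contains 3, so r3c2 = 4.
Column 4 now contains 4, which forces r3c4 = 2.
Filled in: 2 1 4 3 / 1 2 3 4 / 3 4 1 2 / 4 3 2 1.

2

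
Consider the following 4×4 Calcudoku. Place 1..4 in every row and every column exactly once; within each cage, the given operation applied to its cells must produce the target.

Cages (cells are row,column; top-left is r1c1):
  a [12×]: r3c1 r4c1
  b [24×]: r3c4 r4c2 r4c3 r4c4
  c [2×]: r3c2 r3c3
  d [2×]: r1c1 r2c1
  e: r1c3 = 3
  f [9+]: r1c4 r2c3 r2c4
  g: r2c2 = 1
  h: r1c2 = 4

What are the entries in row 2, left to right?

2 1 4 3

Cage h is a single given cell, leaving r1c2 = 4.
E is a freebie, so r1c3 = 3.
3 is placed in row 1; hence r1c4 = 2.
G is a freebie, so r2c2 = 1.
Column 2 already has 1, which forces r3c2 = 2.
Row 3 now contains 2; hence r3c3 = 1.
Column 2 now contains 2, leaving r4c2 = 3.
2 is placed in row 1, which forces r1c1 = 1.
Row 2 already has 1, leaving r2c1 = 2.
Cage f has sum 9; hence r2c3 = 4.
Cage f has sum 9; hence r2c4 = 3.
Cage a's pair has product 12, so r3c1 = 3.
The 4 cells of cage b must have product 24, leaving r3c4 = 4.
Row 4 now contains 3, so r4c1 = 4.
Cage b needs product 24, which forces r4c3 = 2.
The 4 cells of cage b must have product 24; hence r4c4 = 1.
Filled in: 1 4 3 2 / 2 1 4 3 / 3 2 1 4 / 4 3 2 1.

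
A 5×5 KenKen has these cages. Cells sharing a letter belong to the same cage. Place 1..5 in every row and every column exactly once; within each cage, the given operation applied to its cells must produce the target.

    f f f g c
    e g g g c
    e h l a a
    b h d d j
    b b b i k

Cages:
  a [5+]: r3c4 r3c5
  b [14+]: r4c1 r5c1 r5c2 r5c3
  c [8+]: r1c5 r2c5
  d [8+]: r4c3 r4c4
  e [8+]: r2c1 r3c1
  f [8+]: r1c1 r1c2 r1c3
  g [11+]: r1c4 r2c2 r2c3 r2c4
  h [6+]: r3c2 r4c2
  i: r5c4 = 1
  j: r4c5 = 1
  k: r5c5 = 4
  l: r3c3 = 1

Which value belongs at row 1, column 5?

3

L is a freebie, leaving r3c3 = 1.
J is a freebie, leaving r4c5 = 1.
Cage i is a single given cell; hence r5c4 = 1.
Cage k is a single given cell, leaving r5c5 = 4.
Cage b has sum 14, so r4c1 = 4.
4 is placed in row 4, which forces r4c2 = 2.
Column 2 now contains 2, leaving r3c2 = 4.
In row 2, 1 can only go at r2c2, so r2c2 = 1.
The 3 cells of cage f must have sum 8; hence r1c1 = 1.
Row 3 needs a 5, and only r3c1 is open for it.
Column 1 already has 5, which forces r2c1 = 3.
Row 2 now contains 3; hence r2c5 = 5.
3 is placed in column 1; hence r5c1 = 2.
Cage g has sum 11, leaving r1c4 = 4.
Column 5 already has 5, so r1c5 = 3.
The 4 cells of cage g must have sum 11; hence r2c3 = 4.
The 4 cells of cage g must have sum 11, which forces r2c4 = 2.
Column 4 already has 2, leaving r3c4 = 3.
3 is placed in column 5, which forces r3c5 = 2.
3 is placed in column 4, leaving r4c4 = 5.
3 is placed in row 1, which forces r1c2 = 5.
Row 1 now contains 4, so r1c3 = 2.
Row 4 already has 5, leaving r4c3 = 3.
Column 2 now contains 5; hence r5c2 = 3.
Column 3 now contains 3, leaving r5c3 = 5.
Completed grid: 1 5 2 4 3 / 3 1 4 2 5 / 5 4 1 3 2 / 4 2 3 5 1 / 2 3 5 1 4.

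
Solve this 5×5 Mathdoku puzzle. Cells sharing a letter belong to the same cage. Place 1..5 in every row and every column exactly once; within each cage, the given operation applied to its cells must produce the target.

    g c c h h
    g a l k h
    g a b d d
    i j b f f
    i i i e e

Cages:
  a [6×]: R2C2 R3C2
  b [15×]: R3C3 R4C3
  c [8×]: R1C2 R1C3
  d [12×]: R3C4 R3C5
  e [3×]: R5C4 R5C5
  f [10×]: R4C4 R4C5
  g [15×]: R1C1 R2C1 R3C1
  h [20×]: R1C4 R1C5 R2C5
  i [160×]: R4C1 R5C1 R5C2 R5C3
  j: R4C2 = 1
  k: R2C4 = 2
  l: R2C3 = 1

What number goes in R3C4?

Cage l is given, so R2C3 = 1.
K is a freebie; hence R2C4 = 2.
The 4 cells of cage i must have product 160; hence R4C1 = 4.
Cage j is a single given cell, which forces R4C2 = 1.
2 is placed in column 4, which forces R4C4 = 5.
Row 4 already has 5, leaving R4C5 = 2.
Row 2 already has 2; hence R2C2 = 3.
Cage a's pair has product 6; hence R3C2 = 2.
The two cells of cage b must have product 15, leaving R3C3 = 5.
Row 4 already has 5, so R4C3 = 3.
2 is placed in column 2; hence R1C2 = 4.
Cage c's pair has product 8; hence R1C3 = 2.
4 is placed in row 1, so R1C4 = 1.
Row 1 already has 1, which forces R1C5 = 5.
Row 2 already has 3, so R2C1 = 5.
Column 5 already has 5, so R2C5 = 4.
Column 5 now contains 4, leaving R3C5 = 3.
Column 1 already has 5, which forces R5C1 = 2.
4 is placed in column 2; hence R5C2 = 5.
2 is placed in column 3; hence R5C3 = 4.
Column 4 already has 1, leaving R5C4 = 3.
3 is placed in column 5; hence R5C5 = 1.
Row 1 already has 1, so R1C1 = 3.
Row 3 already has 3, so R3C1 = 1.
Row 3 already has 3, leaving R3C4 = 4.
Completed grid: 3 4 2 1 5 / 5 3 1 2 4 / 1 2 5 4 3 / 4 1 3 5 2 / 2 5 4 3 1.

4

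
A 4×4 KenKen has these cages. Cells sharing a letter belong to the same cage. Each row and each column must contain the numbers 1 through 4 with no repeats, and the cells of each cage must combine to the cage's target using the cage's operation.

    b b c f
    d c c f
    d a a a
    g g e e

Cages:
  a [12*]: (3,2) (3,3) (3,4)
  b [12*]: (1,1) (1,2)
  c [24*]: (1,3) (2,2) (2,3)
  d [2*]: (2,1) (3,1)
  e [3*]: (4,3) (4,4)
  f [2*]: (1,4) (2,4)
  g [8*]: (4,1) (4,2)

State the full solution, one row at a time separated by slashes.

In row 1, 1 can only go at (1,4), so (1,4) = 1.
Column 4 already has 1, leaving (2,4) = 2.
Cage e's pair has product 3, so (4,3) = 1.
Column 4 already has 1, leaving (4,4) = 3.
Cage c needs product 24, leaving (1,3) = 2.
Row 2 already has 2, so (2,1) = 1.
Cage d's pair has product 2; hence (3,1) = 2.
Cage a needs product 12, so (3,2) = 1.
Cage a needs product 12, leaving (3,3) = 3.
Column 4 now contains 3, leaving (3,4) = 4.
2 is placed in column 1, which forces (4,1) = 4.
4 is placed in row 4, which forces (4,2) = 2.
4 is placed in column 1, leaving (1,1) = 3.
Cage b's pair has product 12; hence (1,2) = 4.
Cage c needs product 24; hence (2,2) = 3.
3 is placed in column 3, leaving (2,3) = 4.

3 4 2 1 / 1 3 4 2 / 2 1 3 4 / 4 2 1 3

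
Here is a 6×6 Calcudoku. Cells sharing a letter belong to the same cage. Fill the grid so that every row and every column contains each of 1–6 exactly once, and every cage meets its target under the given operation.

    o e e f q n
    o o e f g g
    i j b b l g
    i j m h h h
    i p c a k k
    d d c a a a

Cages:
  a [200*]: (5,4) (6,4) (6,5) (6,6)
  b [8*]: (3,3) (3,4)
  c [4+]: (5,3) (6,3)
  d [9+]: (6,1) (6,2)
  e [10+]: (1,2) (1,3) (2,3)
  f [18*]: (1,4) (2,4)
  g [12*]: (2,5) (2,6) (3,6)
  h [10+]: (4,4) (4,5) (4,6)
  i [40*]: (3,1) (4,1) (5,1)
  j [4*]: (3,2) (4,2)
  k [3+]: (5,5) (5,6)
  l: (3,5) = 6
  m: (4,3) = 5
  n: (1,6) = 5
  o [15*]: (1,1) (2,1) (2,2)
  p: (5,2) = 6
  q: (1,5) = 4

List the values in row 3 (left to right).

Cage q is a single given cell; hence (1,5) = 4.
Cage n is given, so (1,6) = 5.
Cage l is a single given cell, which forces (3,5) = 6.
Cage m is given, leaving (4,3) = 5.
Cage p is a single given cell, which forces (5,2) = 6.
Cage a needs product 200; hence (5,4) = 5.
Cage i needs product 40, leaving (3,1) = 5.
The 4 cells of cage a must have product 200, so (6,5) = 5.
Cage o has product 15, leaving (2,2) = 5.
The two cells of cage d must have sum 9, so (6,1) = 6.
Cage d's pair has sum 9, so (6,2) = 3.
Row 6 already has 3, so (6,3) = 1.
Column 3 already has 1, leaving (5,3) = 3.
The 3 cells of cage e must have sum 10, leaving (1,2) = 2.
Column 3 already has 3; hence (1,3) = 6.
Row 1 now contains 6; hence (1,4) = 3.
Cage e needs sum 10; hence (2,3) = 2.
3 is placed in column 4; hence (2,4) = 6.
Column 3 already has 2, leaving (3,3) = 4.
Row 3 already has 4, leaving (3,4) = 2.
Column 4 already has 6, so (4,4) = 1.
1 is placed in row 4, which forces (4,5) = 3.
3 is placed in row 4, leaving (4,6) = 6.
Column 4 now contains 2, leaving (6,4) = 4.
Row 6 already has 4; hence (6,6) = 2.
3 is placed in row 1, so (1,1) = 1.
Cage o has product 15; hence (2,1) = 3.
Column 5 already has 3, leaving (2,5) = 1.
Cage g needs product 12; hence (2,6) = 4.
Row 3 already has 4, so (3,2) = 1.
Cage g needs product 12, so (3,6) = 3.
1 is placed in row 4, which forces (4,2) = 4.
The two cells of cage k must have sum 3, so (5,5) = 2.
Column 6 already has 2; hence (5,6) = 1.
4 is placed in row 4; hence (4,1) = 2.
Row 5 already has 2, leaving (5,1) = 4.
The full grid is 1 2 6 3 4 5 / 3 5 2 6 1 4 / 5 1 4 2 6 3 / 2 4 5 1 3 6 / 4 6 3 5 2 1 / 6 3 1 4 5 2.

5 1 4 2 6 3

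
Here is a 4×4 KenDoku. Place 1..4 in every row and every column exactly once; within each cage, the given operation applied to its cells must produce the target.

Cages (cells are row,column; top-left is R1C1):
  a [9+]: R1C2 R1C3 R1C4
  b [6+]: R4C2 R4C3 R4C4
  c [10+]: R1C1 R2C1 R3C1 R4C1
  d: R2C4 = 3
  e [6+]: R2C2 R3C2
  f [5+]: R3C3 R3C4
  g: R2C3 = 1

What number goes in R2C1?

G is a freebie, which forces R2C3 = 1.
D is a freebie; hence R2C4 = 3.
Row 1 needs a 1, and only R1C1 is open for it.
Row 3 needs a 1, and only R3C4 is open for it.
Cage f needs two cells with sum 5, which forces R3C3 = 4.
Cage b has sum 6, leaving R4C2 = 1.
Cage b needs sum 6; hence R4C3 = 3.
Column 4 now contains 1, which forces R4C4 = 2.
Cage a needs sum 9, which forces R1C2 = 3.
Column 3 now contains 3, so R1C3 = 2.
Column 4 already has 2, leaving R1C4 = 4.
Cage c needs sum 10, so R2C1 = 2.
The two cells of cage e must have sum 6, so R2C2 = 4.
Cage c needs sum 10, which forces R3C1 = 3.
4 is placed in row 3, so R3C2 = 2.
Row 4 now contains 2, leaving R4C1 = 4.
Completed grid: 1 3 2 4 / 2 4 1 3 / 3 2 4 1 / 4 1 3 2.

2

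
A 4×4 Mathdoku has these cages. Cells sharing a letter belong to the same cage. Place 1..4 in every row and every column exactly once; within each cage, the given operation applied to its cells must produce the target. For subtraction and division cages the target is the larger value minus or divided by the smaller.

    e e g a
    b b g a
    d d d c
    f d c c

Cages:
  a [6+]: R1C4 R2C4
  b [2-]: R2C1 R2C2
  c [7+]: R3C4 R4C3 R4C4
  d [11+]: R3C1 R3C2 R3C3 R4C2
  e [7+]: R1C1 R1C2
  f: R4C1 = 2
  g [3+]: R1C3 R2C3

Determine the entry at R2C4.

4

Cage f is given; hence R4C1 = 2.
The only place for 1 in row 1 is R1C3.
1 is placed in column 3, so R2C3 = 2.
Row 2 already has 2, so R2C4 = 4.
Cage c has sum 7; hence R4C4 = 1.
4 is placed in column 4, leaving R1C4 = 2.
Column 4 now contains 2, leaving R3C4 = 3.
Cage d has sum 11, so R3C1 = 1.
Cage d has sum 11, so R3C2 = 2.
3 is placed in row 3, so R3C3 = 4.
The 4 cells of cage d must have sum 11, leaving R4C2 = 4.
Cage c needs sum 7; hence R4C3 = 3.
Cage e's pair has sum 7, so R1C1 = 4.
Column 2 now contains 4, leaving R1C2 = 3.
Column 1 already has 1, leaving R2C1 = 3.
The two cells of cage b must have difference 2, which forces R2C2 = 1.
Completed grid: 4 3 1 2 / 3 1 2 4 / 1 2 4 3 / 2 4 3 1.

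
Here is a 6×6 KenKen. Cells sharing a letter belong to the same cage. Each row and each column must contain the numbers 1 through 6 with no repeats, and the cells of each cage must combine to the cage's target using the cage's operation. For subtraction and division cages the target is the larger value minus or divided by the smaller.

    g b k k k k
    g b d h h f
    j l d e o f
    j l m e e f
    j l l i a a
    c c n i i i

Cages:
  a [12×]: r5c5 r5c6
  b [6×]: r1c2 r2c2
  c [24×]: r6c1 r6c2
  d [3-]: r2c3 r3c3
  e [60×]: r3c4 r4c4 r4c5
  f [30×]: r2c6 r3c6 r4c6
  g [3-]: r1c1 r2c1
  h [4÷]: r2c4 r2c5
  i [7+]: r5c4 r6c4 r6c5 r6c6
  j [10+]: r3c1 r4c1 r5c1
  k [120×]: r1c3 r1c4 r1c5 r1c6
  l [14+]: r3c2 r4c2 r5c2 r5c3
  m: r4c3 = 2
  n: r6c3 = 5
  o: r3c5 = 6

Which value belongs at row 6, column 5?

3

Cage o is a single given cell, leaving r3c5 = 6.
Cage m is a single given cell, which forces r4c3 = 2.
The 4 cells of cage i must have sum 7; hence r5c4 = 1.
N is a freebie, which forces r6c3 = 5.
Column 4 already has 1, so r2c4 = 4.
The two cells of cage h must have quotient 4, so r2c5 = 1.
Row 2 now contains 1, which forces r2c3 = 6.
The two cells of cage d must have difference 3, leaving r3c3 = 3.
Column 3 already has 3, so r5c3 = 4.
The 4 cells of cage i must have sum 7, leaving r6c6 = 1.
Column 3 already has 4; hence r1c3 = 1.
Cage a's pair has product 12, which forces r5c5 = 2.
The two cells of cage a must have product 12, which forces r5c6 = 6.
2 is placed in column 5, so r6c5 = 3.
Cage k has product 120, leaving r1c4 = 6.
Column 4 now contains 6; hence r4c4 = 3.
Row 4 already has 3, leaving r4c6 = 5.
3 is placed in row 6, which forces r6c4 = 2.
Cage k needs product 120, leaving r1c5 = 5.
5 is placed in column 6, leaving r1c6 = 4.
The 3 cells of cage f must have product 30, so r2c6 = 3.
Column 4 already has 2, which forces r3c4 = 5.
5 is placed in column 6, which forces r3c6 = 2.
Row 4 already has 5, leaving r4c5 = 4.
5 is placed in row 1; hence r1c1 = 2.
The two cells of cage b must have product 6, so r1c2 = 3.
Cage g's pair has difference 3, leaving r2c1 = 5.
3 is placed in row 2, leaving r2c2 = 2.
5 is placed in column 1, so r5c1 = 3.
3 is placed in column 2, leaving r5c2 = 5.
The 3 cells of cage j must have sum 10, so r3c1 = 1.
Cage l needs sum 14; hence r3c2 = 4.
Cage j has sum 10, which forces r4c1 = 6.
Cage l has sum 14; hence r4c2 = 1.
6 is placed in column 1, leaving r6c1 = 4.
Column 2 now contains 4, which forces r6c2 = 6.
The full grid is 2 3 1 6 5 4 / 5 2 6 4 1 3 / 1 4 3 5 6 2 / 6 1 2 3 4 5 / 3 5 4 1 2 6 / 4 6 5 2 3 1.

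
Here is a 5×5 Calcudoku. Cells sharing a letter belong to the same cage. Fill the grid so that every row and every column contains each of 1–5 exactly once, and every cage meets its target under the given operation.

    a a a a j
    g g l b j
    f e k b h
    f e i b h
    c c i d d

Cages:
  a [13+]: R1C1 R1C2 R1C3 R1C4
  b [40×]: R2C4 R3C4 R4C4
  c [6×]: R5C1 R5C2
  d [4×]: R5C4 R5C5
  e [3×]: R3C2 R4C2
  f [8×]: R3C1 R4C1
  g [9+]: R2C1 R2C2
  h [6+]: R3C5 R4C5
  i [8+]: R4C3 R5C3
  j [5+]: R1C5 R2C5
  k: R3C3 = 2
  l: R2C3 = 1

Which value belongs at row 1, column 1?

1

L is a freebie; hence R2C3 = 1.
Cage k is given, leaving R3C3 = 2.
Row 3 now contains 2; hence R3C1 = 4.
Row 3 already has 4, leaving R3C4 = 5.
Row 3 already has 5; hence R3C5 = 1.
Cage f's pair has product 8, which forces R4C1 = 2.
2 is placed in row 4, which forces R4C4 = 4.
2 is placed in row 4, leaving R4C5 = 5.
2 is placed in column 1, which forces R5C1 = 3.
Row 5 already has 3, leaving R5C2 = 2.
Row 5 already has 3, which forces R5C3 = 5.
Column 4 already has 4; hence R5C4 = 1.
1 is placed in column 5; hence R5C5 = 4.
The 4 cells of cage a must have sum 13, leaving R1C3 = 4.
1 is placed in column 4, which forces R1C4 = 3.
Row 1 now contains 3, leaving R1C5 = 2.
Column 1 already has 4; hence R2C1 = 5.
The two cells of cage g must have sum 9; hence R2C2 = 4.
Column 4 already has 4, so R2C4 = 2.
Column 5 now contains 2, which forces R2C5 = 3.
Row 3 now contains 1, which forces R3C2 = 3.
Cage e's pair has product 3; hence R4C2 = 1.
Row 4 already has 5, which forces R4C3 = 3.
Column 1 now contains 5, which forces R1C1 = 1.
Column 2 already has 1, which forces R1C2 = 5.
Completed grid: 1 5 4 3 2 / 5 4 1 2 3 / 4 3 2 5 1 / 2 1 3 4 5 / 3 2 5 1 4.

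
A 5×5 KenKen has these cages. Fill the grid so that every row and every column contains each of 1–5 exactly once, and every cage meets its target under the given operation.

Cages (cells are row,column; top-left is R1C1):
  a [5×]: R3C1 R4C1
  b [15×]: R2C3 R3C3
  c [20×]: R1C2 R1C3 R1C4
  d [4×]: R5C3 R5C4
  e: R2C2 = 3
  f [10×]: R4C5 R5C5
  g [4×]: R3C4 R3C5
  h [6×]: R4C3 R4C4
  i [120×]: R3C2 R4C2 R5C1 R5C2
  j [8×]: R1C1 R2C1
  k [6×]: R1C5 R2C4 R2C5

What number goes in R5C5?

2

E is a freebie, which forces R2C2 = 3.
Row 2 now contains 3, leaving R2C3 = 5.
5 is placed in column 3; hence R3C3 = 3.
3 is placed in column 3, leaving R4C3 = 2.
Row 4 already has 2, so R4C4 = 3.
Row 4 already has 2; hence R4C5 = 5.
Column 5 already has 5, leaving R5C5 = 2.
The 3 cells of cage k must have product 6, leaving R1C5 = 3.
Cage k needs product 6; hence R2C4 = 2.
Column 5 already has 2, which forces R2C5 = 1.
The two cells of cage a must have product 5, so R3C1 = 5.
Cage i needs product 120; hence R3C2 = 2.
Column 5 now contains 1, so R3C5 = 4.
Row 4 already has 5, leaving R4C1 = 1.
Row 4 already has 5; hence R4C2 = 4.
The 4 cells of cage i must have product 120, leaving R5C1 = 3.
Cage i needs product 120, leaving R5C2 = 5.
The two cells of cage j must have product 8, which forces R1C1 = 2.
Column 2 now contains 5, so R1C2 = 1.
Cage c has product 20, which forces R1C3 = 4.
The 3 cells of cage c must have product 20, leaving R1C4 = 5.
Row 2 now contains 2, so R2C1 = 4.
Row 3 now contains 4; hence R3C4 = 1.
Column 3 now contains 4; hence R5C3 = 1.
Column 4 already has 1; hence R5C4 = 4.
Completed grid: 2 1 4 5 3 / 4 3 5 2 1 / 5 2 3 1 4 / 1 4 2 3 5 / 3 5 1 4 2.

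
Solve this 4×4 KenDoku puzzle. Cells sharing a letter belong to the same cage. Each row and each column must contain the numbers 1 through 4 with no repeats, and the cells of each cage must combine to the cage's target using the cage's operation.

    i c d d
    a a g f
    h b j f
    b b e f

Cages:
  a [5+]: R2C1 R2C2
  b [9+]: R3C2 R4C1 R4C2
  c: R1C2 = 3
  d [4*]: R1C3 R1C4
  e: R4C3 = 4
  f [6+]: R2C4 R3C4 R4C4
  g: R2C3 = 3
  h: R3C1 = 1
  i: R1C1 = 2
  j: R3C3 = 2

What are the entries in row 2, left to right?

I is a freebie, leaving R1C1 = 2.
C is a freebie, which forces R1C2 = 3.
Cage g is a single given cell; hence R2C3 = 3.
Cage h is a single given cell, so R3C1 = 1.
J is a freebie, leaving R3C3 = 2.
Row 3 now contains 2, so R3C4 = 3.
Cage e is a single given cell, leaving R4C3 = 4.
Column 3 already has 4, so R1C3 = 1.
The two cells of cage d must have product 4, which forces R1C4 = 4.
1 is placed in column 1, so R2C1 = 4.
Cage a's pair has sum 5, so R2C2 = 1.
Row 2 now contains 1; hence R2C4 = 2.
Row 3 now contains 2; hence R3C2 = 4.
Row 4 now contains 4, leaving R4C1 = 3.
The 3 cells of cage b must have sum 9, which forces R4C2 = 2.
2 is placed in column 4, leaving R4C4 = 1.
Filled in: 2 3 1 4 / 4 1 3 2 / 1 4 2 3 / 3 2 4 1.

4 1 3 2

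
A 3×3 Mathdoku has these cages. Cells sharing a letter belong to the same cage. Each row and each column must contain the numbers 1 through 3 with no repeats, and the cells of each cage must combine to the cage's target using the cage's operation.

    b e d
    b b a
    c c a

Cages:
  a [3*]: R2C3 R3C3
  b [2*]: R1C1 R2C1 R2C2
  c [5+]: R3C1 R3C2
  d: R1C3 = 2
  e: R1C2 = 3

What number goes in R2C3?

Cage b has product 2, leaving R1C1 = 1.
E is a freebie, so R1C2 = 3.
Cage d is given; hence R1C3 = 2.
Cage b has product 2, leaving R2C1 = 2.
Cage b has product 2, which forces R2C2 = 1.
Row 2 now contains 1; hence R2C3 = 3.
Column 1 already has 2, so R3C1 = 3.
Column 2 now contains 3; hence R3C2 = 2.
Column 3 already has 3, so R3C3 = 1.
Filled in: 1 3 2 / 2 1 3 / 3 2 1.

3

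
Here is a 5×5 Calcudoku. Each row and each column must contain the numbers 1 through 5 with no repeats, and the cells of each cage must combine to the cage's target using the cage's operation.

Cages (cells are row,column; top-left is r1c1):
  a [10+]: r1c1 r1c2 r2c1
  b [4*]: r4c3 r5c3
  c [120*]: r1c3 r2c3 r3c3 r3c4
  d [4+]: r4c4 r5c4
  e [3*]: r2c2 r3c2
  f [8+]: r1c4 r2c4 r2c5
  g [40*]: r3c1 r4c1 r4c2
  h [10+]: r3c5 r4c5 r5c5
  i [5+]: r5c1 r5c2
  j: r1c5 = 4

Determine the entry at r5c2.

2

Cage j is a single given cell; hence r1c5 = 4.
Row 3 needs a 1, and only r3c2 is open for it.
Column 2 now contains 1, leaving r2c2 = 3.
The only place for 5 in row 5 is r5c5.
Row 5 needs a 2, and only r5c2 is open for it.
Column 2 now contains 2, so r1c2 = 5.
Column 2 now contains 5; hence r4c2 = 4.
4 is placed in row 4; hence r4c3 = 1.
Row 4 already has 1; hence r4c4 = 3.
Row 4 now contains 3, so r4c5 = 2.
Cage i needs two cells with sum 5, leaving r5c1 = 3.
Column 3 now contains 1, which forces r5c3 = 4.
Column 4 now contains 3, so r5c4 = 1.
Column 1 now contains 3; hence r1c1 = 1.
Column 4 now contains 1; hence r1c4 = 2.
Cage a needs sum 10, leaving r2c1 = 4.
The 3 cells of cage f must have sum 8, leaving r2c4 = 5.
Column 5 already has 2, so r2c5 = 1.
Cage g has product 40, which forces r3c1 = 2.
Cage c needs product 120, so r3c4 = 4.
Column 5 already has 2, leaving r3c5 = 3.
2 is placed in row 4; hence r4c1 = 5.
Row 1 now contains 2, so r1c3 = 3.
5 is placed in row 2, so r2c3 = 2.
3 is placed in row 3, which forces r3c3 = 5.
Filled in: 1 5 3 2 4 / 4 3 2 5 1 / 2 1 5 4 3 / 5 4 1 3 2 / 3 2 4 1 5.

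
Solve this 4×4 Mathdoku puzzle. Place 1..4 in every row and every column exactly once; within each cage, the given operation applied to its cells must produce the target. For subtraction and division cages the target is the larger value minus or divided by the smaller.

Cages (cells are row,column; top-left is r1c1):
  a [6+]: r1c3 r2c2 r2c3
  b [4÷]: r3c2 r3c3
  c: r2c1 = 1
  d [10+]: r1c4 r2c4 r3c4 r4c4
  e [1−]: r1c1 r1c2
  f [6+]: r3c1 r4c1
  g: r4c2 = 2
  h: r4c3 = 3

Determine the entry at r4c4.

Cage c is given, which forces r2c1 = 1.
Cage g is a single given cell, so r4c2 = 2.
H is a freebie, leaving r4c3 = 3.
The 3 cells of cage a must have sum 6, so r1c3 = 1.
2 is placed in column 2, which forces r2c2 = 3.
Cage a needs sum 6, which forces r2c3 = 2.
2 is placed in row 2, so r2c4 = 4.
Cage f's pair has sum 6, leaving r3c1 = 2.
Column 3 now contains 1, so r3c3 = 4.
Row 4 now contains 2, which forces r4c1 = 4.
Column 4 already has 4; hence r4c4 = 1.
Column 1 already has 4; hence r1c1 = 3.
Column 2 now contains 3, leaving r1c2 = 4.
The 4 cells of cage d must have sum 10, leaving r1c4 = 2.
Row 3 already has 4, so r3c2 = 1.
1 is placed in column 4; hence r3c4 = 3.
Filled in: 3 4 1 2 / 1 3 2 4 / 2 1 4 3 / 4 2 3 1.

1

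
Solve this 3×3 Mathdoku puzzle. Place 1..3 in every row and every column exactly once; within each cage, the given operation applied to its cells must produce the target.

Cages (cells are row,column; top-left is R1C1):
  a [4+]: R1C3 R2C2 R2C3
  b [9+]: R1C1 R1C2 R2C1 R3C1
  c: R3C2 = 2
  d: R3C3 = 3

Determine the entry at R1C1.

Cage b needs sum 9, leaving R1C2 = 3.
Cage a has sum 4; hence R1C3 = 1.
Cage a has sum 4, which forces R2C2 = 1.
Cage a needs sum 4; hence R2C3 = 2.
Cage c is a single given cell, which forces R3C2 = 2.
Cage d is given, so R3C3 = 3.
1 is placed in row 1, leaving R1C1 = 2.
2 is placed in row 2, which forces R2C1 = 3.
Row 3 now contains 3, which forces R3C1 = 1.
Filled in: 2 3 1 / 3 1 2 / 1 2 3.

2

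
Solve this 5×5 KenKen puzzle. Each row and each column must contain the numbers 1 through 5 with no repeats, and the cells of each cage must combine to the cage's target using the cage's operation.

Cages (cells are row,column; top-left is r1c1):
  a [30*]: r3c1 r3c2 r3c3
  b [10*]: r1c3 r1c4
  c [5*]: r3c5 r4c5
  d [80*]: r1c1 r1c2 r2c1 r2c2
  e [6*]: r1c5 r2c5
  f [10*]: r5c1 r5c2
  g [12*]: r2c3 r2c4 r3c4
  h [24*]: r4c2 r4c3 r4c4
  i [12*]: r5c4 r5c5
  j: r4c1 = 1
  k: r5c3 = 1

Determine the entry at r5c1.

Cage j is given, so r4c1 = 1.
1 is placed in row 4, which forces r4c5 = 5.
Cage k is given, which forces r5c3 = 1.
Column 5 now contains 5; hence r3c5 = 1.
The only place for 1 in row 1 is r1c2.
The 4 cells of cage d must have product 80, which forces r1c1 = 4.
Cage d has product 80, leaving r2c1 = 5.
Cage d needs product 80, so r2c2 = 4.
5 is placed in column 1, which forces r5c1 = 2.
Row 5 now contains 2; hence r5c2 = 5.
2 is placed in column 1, which forces r3c1 = 3.
Cage a needs product 30; hence r3c2 = 2.
Cage a needs product 30, which forces r3c3 = 5.
Row 3 already has 2, leaving r3c4 = 4.
Column 2 now contains 2, which forces r4c2 = 3.
3 is placed in row 4, leaving r4c4 = 2.
Column 4 now contains 4; hence r5c4 = 3.
3 is placed in row 5, leaving r5c5 = 4.
Column 3 now contains 5, so r1c3 = 2.
Column 4 now contains 2; hence r1c4 = 5.
Row 1 already has 2; hence r1c5 = 3.
Cage g needs product 12, leaving r2c3 = 3.
Column 4 already has 3, so r2c4 = 1.
Column 5 already has 3; hence r2c5 = 2.
2 is placed in row 4, leaving r4c3 = 4.
Completed grid: 4 1 2 5 3 / 5 4 3 1 2 / 3 2 5 4 1 / 1 3 4 2 5 / 2 5 1 3 4.

2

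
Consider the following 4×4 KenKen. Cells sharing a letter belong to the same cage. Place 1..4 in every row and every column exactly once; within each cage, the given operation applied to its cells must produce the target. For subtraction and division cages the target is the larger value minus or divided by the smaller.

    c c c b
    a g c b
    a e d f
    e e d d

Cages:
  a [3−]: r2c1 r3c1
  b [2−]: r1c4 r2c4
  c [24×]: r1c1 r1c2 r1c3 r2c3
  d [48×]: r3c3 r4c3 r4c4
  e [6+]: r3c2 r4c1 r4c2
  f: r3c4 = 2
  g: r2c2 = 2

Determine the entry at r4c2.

1

G is a freebie; hence r2c2 = 2.
The 3 cells of cage d must have product 48; hence r3c3 = 4.
F is a freebie, leaving r3c4 = 2.
Cage d needs product 48, which forces r4c3 = 3.
Cage d needs product 48, which forces r4c4 = 4.
Cage c needs product 24, which forces r1c3 = 2.
Cage a needs two cells with difference 3, so r2c1 = 4.
Column 3 already has 3, which forces r2c3 = 1.
Row 2 now contains 1; hence r2c4 = 3.
4 is placed in row 3; hence r3c1 = 1.
Cage e needs sum 6, leaving r3c2 = 3.
Cage e needs sum 6, leaving r4c1 = 2.
Row 4 now contains 4, which forces r4c2 = 1.
Column 1 now contains 4; hence r1c1 = 3.
3 is placed in column 2, which forces r1c2 = 4.
3 is placed in column 4; hence r1c4 = 1.
The full grid is 3 4 2 1 / 4 2 1 3 / 1 3 4 2 / 2 1 3 4.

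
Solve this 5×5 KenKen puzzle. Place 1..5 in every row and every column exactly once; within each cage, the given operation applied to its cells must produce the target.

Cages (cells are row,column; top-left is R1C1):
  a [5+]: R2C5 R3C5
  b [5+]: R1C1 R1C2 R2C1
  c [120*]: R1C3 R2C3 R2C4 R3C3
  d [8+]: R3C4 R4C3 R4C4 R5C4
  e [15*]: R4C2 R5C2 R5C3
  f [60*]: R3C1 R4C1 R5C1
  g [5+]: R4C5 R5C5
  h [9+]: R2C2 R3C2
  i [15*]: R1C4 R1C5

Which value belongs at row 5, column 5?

The only place for 4 in row 1 is R1C3.
Row 1 needs a 2, and only R1C2 is open for it.
Cage b has sum 5, leaving R1C1 = 1.
Cage b has sum 5, leaving R2C1 = 2.
Cage c needs product 120, leaving R3C3 = 2.
Column 3 now contains 2, leaving R4C3 = 1.
Cage e has product 15, which forces R5C2 = 1.
The 4 cells of cage d must have sum 8; hence R3C4 = 1.
Row 3 already has 1, so R3C5 = 4.
Cage h needs two cells with sum 9, which forces R2C2 = 4.
Column 5 now contains 4, which forces R2C5 = 1.
Row 3 already has 4; hence R3C2 = 5.
Column 2 already has 5, which forces R4C2 = 3.
Row 4 now contains 3, which forces R4C5 = 2.
2 is placed in column 5, which forces R5C5 = 3.
Cage i's pair has product 15, so R1C4 = 3.
Column 5 already has 3; hence R1C5 = 5.
Column 4 now contains 3, leaving R2C4 = 5.
Row 3 now contains 5, leaving R3C1 = 3.
Row 4 now contains 2, leaving R4C4 = 4.
Row 5 already has 3, which forces R5C3 = 5.
Cage d needs sum 8, leaving R5C4 = 2.
Row 2 now contains 5, so R2C3 = 3.
Row 4 already has 4, so R4C1 = 5.
Row 5 now contains 5, leaving R5C1 = 4.
The full grid is 1 2 4 3 5 / 2 4 3 5 1 / 3 5 2 1 4 / 5 3 1 4 2 / 4 1 5 2 3.

3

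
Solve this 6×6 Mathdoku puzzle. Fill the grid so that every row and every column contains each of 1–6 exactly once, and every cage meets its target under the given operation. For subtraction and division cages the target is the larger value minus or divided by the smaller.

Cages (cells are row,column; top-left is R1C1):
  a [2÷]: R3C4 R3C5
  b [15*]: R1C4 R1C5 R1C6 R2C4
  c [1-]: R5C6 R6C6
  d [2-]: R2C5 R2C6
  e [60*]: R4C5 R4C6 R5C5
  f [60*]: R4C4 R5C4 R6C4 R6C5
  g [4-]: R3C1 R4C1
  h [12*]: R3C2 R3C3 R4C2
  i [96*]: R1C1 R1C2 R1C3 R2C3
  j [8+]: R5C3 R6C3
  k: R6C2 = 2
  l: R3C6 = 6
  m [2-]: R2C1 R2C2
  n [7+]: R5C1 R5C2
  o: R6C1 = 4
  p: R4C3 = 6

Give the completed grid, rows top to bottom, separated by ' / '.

The 4 cells of cage b must have product 15, leaving R2C4 = 1.
Cage l is a single given cell, leaving R3C6 = 6.
Cage p is given; hence R4C3 = 6.
Cage o is a single given cell, so R6C1 = 4.
Cage k is given, which forces R6C2 = 2.
Cage f needs product 60; hence R6C5 = 1.
Cage b needs product 15, so R1C6 = 1.
The only place for 6 in row 1 is R1C2.
Cage i needs product 96, which forces R1C1 = 2.
Cage i has product 96, so R1C3 = 4.
Cage i has product 96, leaving R2C3 = 2.
The only place for 5 in row 3 is R3C1.
Column 1 now contains 5, leaving R4C1 = 1.
The only place for 1 in row 5 is R5C2.
Cage h needs product 12; hence R3C3 = 1.
Cage n needs two cells with sum 7, leaving R5C1 = 6.
6 is placed in column 1, leaving R2C1 = 3.
Cage m needs two cells with difference 2; hence R2C2 = 5.
Row 2 already has 5, leaving R2C5 = 6.
Row 2 already has 5, so R2C6 = 4.
Column 6 now contains 4, so R5C6 = 2.
Cage c's pair has difference 1, so R6C6 = 3.
Column 6 now contains 3, so R4C6 = 5.
Cage j's pair has sum 8, which forces R5C3 = 3.
Row 5 already has 3; hence R5C5 = 4.
Row 6 already has 3, which forces R6C3 = 5.
5 is placed in row 6, which forces R6C4 = 6.
Cage a needs two cells with quotient 2, leaving R3C4 = 4.
4 is placed in column 5, leaving R3C5 = 2.
Cage f needs product 60, leaving R4C4 = 2.
4 is placed in column 5, which forces R4C5 = 3.
Row 5 now contains 4; hence R5C4 = 5.
5 is placed in column 4; hence R1C4 = 3.
Column 5 already has 3, leaving R1C5 = 5.
4 is placed in row 3; hence R3C2 = 3.
3 is placed in row 4, leaving R4C2 = 4.

2 6 4 3 5 1 / 3 5 2 1 6 4 / 5 3 1 4 2 6 / 1 4 6 2 3 5 / 6 1 3 5 4 2 / 4 2 5 6 1 3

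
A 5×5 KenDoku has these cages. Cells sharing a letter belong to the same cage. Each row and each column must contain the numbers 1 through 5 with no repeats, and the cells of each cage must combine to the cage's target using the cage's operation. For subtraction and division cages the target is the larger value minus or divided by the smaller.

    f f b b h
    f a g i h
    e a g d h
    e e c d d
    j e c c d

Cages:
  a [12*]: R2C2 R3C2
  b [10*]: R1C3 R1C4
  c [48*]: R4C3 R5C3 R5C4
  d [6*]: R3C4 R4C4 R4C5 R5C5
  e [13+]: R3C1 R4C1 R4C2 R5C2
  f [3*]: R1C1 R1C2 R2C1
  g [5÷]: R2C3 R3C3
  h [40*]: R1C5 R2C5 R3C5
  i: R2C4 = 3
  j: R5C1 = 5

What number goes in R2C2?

The 3 cells of cage f must have product 3, leaving R1C1 = 3.
Cage f needs product 3; hence R1C2 = 1.
Cage f needs product 3; hence R2C1 = 1.
Row 2 already has 1, which forces R2C3 = 5.
Cage i is given, so R2C4 = 3.
Column 3 now contains 5, leaving R3C3 = 1.
Row 3 already has 1, which forces R3C4 = 2.
Cage c has product 48; hence R4C3 = 4.
Column 4 already has 2, which forces R4C4 = 1.
Cage j is given, which forces R5C1 = 5.
Cage c needs product 48, which forces R5C3 = 3.
Cage c needs product 48, so R5C4 = 4.
Column 3 now contains 5, which forces R1C3 = 2.
Column 4 already has 2, leaving R1C4 = 5.
Row 1 now contains 5, so R1C5 = 4.
3 is placed in row 2, leaving R2C2 = 4.
Column 5 now contains 4, which forces R2C5 = 2.
Column 1 already has 5, so R3C1 = 4.
Cage a needs two cells with product 12, which forces R3C2 = 3.
Column 5 now contains 4, so R3C5 = 5.
Column 1 already has 5; hence R4C1 = 2.
Cage e needs sum 13; hence R4C2 = 5.
Cage d has product 6, leaving R4C5 = 3.
Row 5 now contains 4, which forces R5C2 = 2.
Cage d has product 6, leaving R5C5 = 1.
Completed grid: 3 1 2 5 4 / 1 4 5 3 2 / 4 3 1 2 5 / 2 5 4 1 3 / 5 2 3 4 1.

4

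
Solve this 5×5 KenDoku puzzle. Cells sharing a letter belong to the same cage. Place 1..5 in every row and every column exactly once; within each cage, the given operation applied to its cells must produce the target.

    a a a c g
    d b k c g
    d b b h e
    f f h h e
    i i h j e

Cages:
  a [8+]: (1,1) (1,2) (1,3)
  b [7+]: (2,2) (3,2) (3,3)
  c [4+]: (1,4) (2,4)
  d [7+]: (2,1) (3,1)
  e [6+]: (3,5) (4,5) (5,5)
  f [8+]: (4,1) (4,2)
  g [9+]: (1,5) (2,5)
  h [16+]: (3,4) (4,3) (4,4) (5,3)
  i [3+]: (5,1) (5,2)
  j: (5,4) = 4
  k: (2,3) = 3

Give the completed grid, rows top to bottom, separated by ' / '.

1 5 2 3 4 / 4 2 3 1 5 / 3 4 1 5 2 / 5 3 4 2 1 / 2 1 5 4 3

Cage k is a single given cell, leaving (2,3) = 3.
3 is placed in row 2; hence (2,4) = 1.
Cage j is given, so (5,4) = 4.
1 is placed in column 4, so (1,4) = 3.
The 4 cells of cage h must have sum 16; hence (4,3) = 4.
Cage h needs sum 16; hence (5,3) = 5.
Row 1 needs a 4, and only (1,5) is open for it.
Column 5 now contains 4, so (2,5) = 5.
The only place for 4 in row 3 is (3,2).
Column 2 now contains 4, so (2,2) = 2.
Cage b has sum 7, leaving (3,3) = 1.
2 is placed in column 2, leaving (5,2) = 1.
Cage a needs sum 8; hence (1,1) = 1.
1 is placed in column 2, which forces (1,2) = 5.
Column 3 already has 1; hence (1,3) = 2.
Row 2 now contains 2, which forces (2,1) = 4.
Cage d needs two cells with sum 7, so (3,1) = 3.
3 is placed in row 3, which forces (3,5) = 2.
3 is placed in column 1; hence (4,1) = 5.
Column 2 now contains 5, which forces (4,2) = 3.
5 is placed in row 4, so (4,4) = 2.
Cage e needs sum 6, which forces (4,5) = 1.
1 is placed in row 5, leaving (5,1) = 2.
Column 5 now contains 2, which forces (5,5) = 3.
Row 3 already has 2, which forces (3,4) = 5.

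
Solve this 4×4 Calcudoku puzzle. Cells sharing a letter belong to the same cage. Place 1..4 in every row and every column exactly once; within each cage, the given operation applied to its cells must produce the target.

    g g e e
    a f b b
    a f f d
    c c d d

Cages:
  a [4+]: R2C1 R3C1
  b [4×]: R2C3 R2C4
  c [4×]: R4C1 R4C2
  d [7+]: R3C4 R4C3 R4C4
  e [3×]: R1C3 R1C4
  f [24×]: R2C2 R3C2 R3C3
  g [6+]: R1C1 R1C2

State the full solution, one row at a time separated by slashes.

2 4 3 1 / 3 2 1 4 / 1 3 4 2 / 4 1 2 3

The only place for 2 in row 2 is R2C2.
Cage g needs two cells with sum 6, leaving R1C1 = 2.
Column 2 already has 2, which forces R1C2 = 4.
Column 2 now contains 4, which forces R3C2 = 3.
Row 3 now contains 3, so R3C3 = 4.
Column 2 now contains 4, leaving R4C2 = 1.
Cage a's pair has sum 4; hence R2C1 = 3.
Column 3 now contains 4; hence R2C3 = 1.
Cage b needs two cells with product 4, leaving R2C4 = 4.
Row 3 now contains 3, so R3C1 = 1.
1 is placed in row 3; hence R3C4 = 2.
Row 4 now contains 1, leaving R4C1 = 4.
Cage d needs sum 7, so R4C3 = 2.
4 is placed in column 4, which forces R4C4 = 3.
Column 3 now contains 1, so R1C3 = 3.
3 is placed in column 4, which forces R1C4 = 1.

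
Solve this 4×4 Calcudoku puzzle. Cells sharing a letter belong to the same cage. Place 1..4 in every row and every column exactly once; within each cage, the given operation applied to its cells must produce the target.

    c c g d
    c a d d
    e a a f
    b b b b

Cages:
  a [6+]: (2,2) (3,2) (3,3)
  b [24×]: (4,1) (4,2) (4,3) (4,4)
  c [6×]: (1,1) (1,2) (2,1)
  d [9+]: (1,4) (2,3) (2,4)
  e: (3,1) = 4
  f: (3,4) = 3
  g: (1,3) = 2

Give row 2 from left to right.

Cage g is given, leaving (1,3) = 2.
Cage e is a single given cell, so (3,1) = 4.
Cage f is given, leaving (3,4) = 3.
Column 4 now contains 3, leaving (1,4) = 4.
Cage c needs product 6, leaving (2,1) = 2.
The 3 cells of cage a must have sum 6; hence (2,2) = 3.
Row 2 now contains 3; hence (2,3) = 4.
2 is placed in row 2, leaving (2,4) = 1.
The 3 cells of cage a must have sum 6, leaving (3,2) = 2.
3 is placed in row 3; hence (3,3) = 1.
Column 3 already has 1, so (4,3) = 3.
Column 4 now contains 1; hence (4,4) = 2.
The 3 cells of cage c must have product 6; hence (1,1) = 3.
3 is placed in column 2; hence (1,2) = 1.
3 is placed in row 4; hence (4,1) = 1.
Cage b needs product 24, which forces (4,2) = 4.
Completed grid: 3 1 2 4 / 2 3 4 1 / 4 2 1 3 / 1 4 3 2.

2 3 4 1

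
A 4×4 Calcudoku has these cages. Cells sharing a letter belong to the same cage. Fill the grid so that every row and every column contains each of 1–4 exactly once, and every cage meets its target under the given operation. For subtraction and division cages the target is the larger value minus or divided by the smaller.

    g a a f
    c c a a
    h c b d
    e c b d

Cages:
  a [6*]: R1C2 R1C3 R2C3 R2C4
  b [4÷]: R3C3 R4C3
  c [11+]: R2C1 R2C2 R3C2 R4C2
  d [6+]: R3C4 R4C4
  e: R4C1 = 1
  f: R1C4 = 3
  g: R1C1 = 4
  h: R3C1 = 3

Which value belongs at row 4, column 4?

G is a freebie, which forces R1C1 = 4.
Cage f is a single given cell; hence R1C4 = 3.
H is a freebie, so R3C1 = 3.
Cage e is given, so R4C1 = 1.
Row 4 already has 1, so R4C3 = 4.
Row 4 already has 4; hence R4C4 = 2.
Column 1 now contains 3, leaving R2C1 = 2.
Cage c has sum 11, leaving R2C2 = 4.
The 4 cells of cage a must have product 6, so R2C3 = 3.
2 is placed in column 4, leaving R2C4 = 1.
Cage c needs sum 11; hence R3C2 = 2.
Column 3 now contains 4, so R3C3 = 1.
2 is placed in column 4, leaving R3C4 = 4.
Row 4 now contains 2, which forces R4C2 = 3.
2 is placed in column 2, which forces R1C2 = 1.
1 is placed in column 3, so R1C3 = 2.
The full grid is 4 1 2 3 / 2 4 3 1 / 3 2 1 4 / 1 3 4 2.

2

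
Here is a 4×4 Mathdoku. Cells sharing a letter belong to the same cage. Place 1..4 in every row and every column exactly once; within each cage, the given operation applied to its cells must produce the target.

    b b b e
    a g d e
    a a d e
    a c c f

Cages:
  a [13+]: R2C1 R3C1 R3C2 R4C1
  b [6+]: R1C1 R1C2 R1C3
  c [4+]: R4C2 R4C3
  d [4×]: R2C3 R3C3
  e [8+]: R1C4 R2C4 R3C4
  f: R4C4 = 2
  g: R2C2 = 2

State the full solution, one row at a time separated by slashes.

Cage g is given; hence R2C2 = 2.
Cage a has sum 13, leaving R3C2 = 4.
Row 3 now contains 4, so R3C3 = 1.
1 is placed in row 3, so R3C4 = 3.
Column 3 now contains 1, which forces R4C3 = 3.
Cage f is given, which forces R4C4 = 2.
3 is placed in column 3, which forces R1C3 = 2.
Cage a has sum 13, which forces R2C1 = 3.
Column 3 now contains 1, leaving R2C3 = 4.
Row 2 already has 4, leaving R2C4 = 1.
Row 3 now contains 3, leaving R3C1 = 2.
2 is placed in row 4, which forces R4C1 = 4.
Row 4 now contains 3; hence R4C2 = 1.
Column 1 already has 3, so R1C1 = 1.
Column 2 now contains 1, which forces R1C2 = 3.
Column 4 already has 1; hence R1C4 = 4.

1 3 2 4 / 3 2 4 1 / 2 4 1 3 / 4 1 3 2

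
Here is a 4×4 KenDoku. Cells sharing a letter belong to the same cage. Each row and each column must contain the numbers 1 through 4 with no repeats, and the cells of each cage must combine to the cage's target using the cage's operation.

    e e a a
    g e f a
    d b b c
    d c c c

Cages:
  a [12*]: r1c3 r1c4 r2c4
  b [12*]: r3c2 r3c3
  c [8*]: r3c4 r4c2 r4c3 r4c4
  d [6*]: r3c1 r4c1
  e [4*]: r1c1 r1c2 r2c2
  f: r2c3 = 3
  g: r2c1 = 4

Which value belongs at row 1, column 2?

Cage g is a single given cell; hence r2c1 = 4.
F is a freebie, leaving r2c3 = 3.
3 is placed in column 3, which forces r3c3 = 4.
Cage c has product 8, leaving r3c4 = 1.
The 3 cells of cage a must have product 12, leaving r1c3 = 2.
The 3 cells of cage a must have product 12; hence r1c4 = 3.
1 is placed in column 4, leaving r2c4 = 2.
Row 3 already has 4, leaving r3c2 = 3.
2 is placed in column 3, so r4c3 = 1.
2 is placed in column 4, so r4c4 = 4.
Row 1 now contains 2, leaving r1c1 = 1.
The 3 cells of cage e must have product 4, leaving r1c2 = 4.
Row 2 now contains 2, leaving r2c2 = 1.
3 is placed in row 3, which forces r3c1 = 2.
The two cells of cage d must have product 6, leaving r4c1 = 3.
Row 4 already has 4, so r4c2 = 2.
Completed grid: 1 4 2 3 / 4 1 3 2 / 2 3 4 1 / 3 2 1 4.

4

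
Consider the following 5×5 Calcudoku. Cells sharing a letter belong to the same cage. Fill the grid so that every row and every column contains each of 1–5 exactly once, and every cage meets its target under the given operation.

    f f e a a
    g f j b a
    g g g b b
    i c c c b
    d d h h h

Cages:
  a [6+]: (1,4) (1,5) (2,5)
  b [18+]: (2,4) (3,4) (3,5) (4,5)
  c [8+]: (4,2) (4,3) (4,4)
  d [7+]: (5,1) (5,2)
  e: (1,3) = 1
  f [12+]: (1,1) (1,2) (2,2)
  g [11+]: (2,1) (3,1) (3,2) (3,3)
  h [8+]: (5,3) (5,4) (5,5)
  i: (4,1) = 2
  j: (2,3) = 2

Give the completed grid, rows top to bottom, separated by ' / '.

4 5 1 2 3 / 5 3 2 4 1 / 1 2 3 5 4 / 2 1 4 3 5 / 3 4 5 1 2

E is a freebie, leaving (1,3) = 1.
Cage j is a single given cell, leaving (2,3) = 2.
Cage i is a single given cell, which forces (4,1) = 2.
The 3 cells of cage a must have sum 6, so (2,5) = 1.
Cage h needs sum 8, leaving (5,4) = 1.
Cage c has sum 8, so (4,2) = 1.
Cage g has sum 11, leaving (3,1) = 1.
Row 3 needs a 2, and only (3,2) is open for it.
The only place for 3 in row 3 is (3,3).
Cage g has sum 11, so (2,1) = 5.
5 is placed in row 2; hence (2,4) = 4.
Column 4 now contains 4, leaving (3,4) = 5.
Row 3 now contains 5, so (3,5) = 4.
Column 3 already has 3; hence (4,3) = 4.
Cage c needs sum 8, which forces (4,4) = 3.
4 is placed in column 5, so (4,5) = 5.
4 is placed in column 3; hence (5,3) = 5.
The 3 cells of cage f must have sum 12, so (1,1) = 4.
Cage f has sum 12; hence (1,2) = 5.
Column 4 already has 3; hence (1,4) = 2.
The 3 cells of cage a must have sum 6, which forces (1,5) = 3.
Row 2 already has 4, so (2,2) = 3.
Column 1 already has 4; hence (5,1) = 3.
3 is placed in column 2, which forces (5,2) = 4.
Cage h has sum 8, which forces (5,5) = 2.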